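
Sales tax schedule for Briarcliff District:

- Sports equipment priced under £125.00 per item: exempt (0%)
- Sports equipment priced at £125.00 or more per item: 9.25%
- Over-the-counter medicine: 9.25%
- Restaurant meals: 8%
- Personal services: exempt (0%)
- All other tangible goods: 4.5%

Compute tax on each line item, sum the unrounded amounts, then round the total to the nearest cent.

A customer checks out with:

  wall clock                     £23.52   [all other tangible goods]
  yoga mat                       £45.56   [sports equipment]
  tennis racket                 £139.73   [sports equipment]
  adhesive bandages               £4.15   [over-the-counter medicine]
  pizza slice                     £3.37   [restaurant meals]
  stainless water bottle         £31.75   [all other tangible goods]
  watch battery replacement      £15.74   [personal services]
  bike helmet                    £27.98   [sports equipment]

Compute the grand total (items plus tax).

Wall clock £23.52: all other tangible goods → 4.5% → £1.0584
Yoga mat £45.56: sports equipment, under £125.00 → 0% → £0.00
Tennis racket £139.73: sports equipment, £125.00 or more → 9.25% → £12.925025
Adhesive bandages £4.15: over-the-counter medicine → 9.25% → £0.383875
Pizza slice £3.37: restaurant meals → 8% → £0.2696
Stainless water bottle £31.75: all other tangible goods → 4.5% → £1.42875
Watch battery replacement £15.74: personal services → 0% → £0.00
Bike helmet £27.98: sports equipment, under £125.00 → 0% → £0.00
Subtotal = £291.80; unrounded tax = £16.06565 → £16.07; total due = £307.87

£307.87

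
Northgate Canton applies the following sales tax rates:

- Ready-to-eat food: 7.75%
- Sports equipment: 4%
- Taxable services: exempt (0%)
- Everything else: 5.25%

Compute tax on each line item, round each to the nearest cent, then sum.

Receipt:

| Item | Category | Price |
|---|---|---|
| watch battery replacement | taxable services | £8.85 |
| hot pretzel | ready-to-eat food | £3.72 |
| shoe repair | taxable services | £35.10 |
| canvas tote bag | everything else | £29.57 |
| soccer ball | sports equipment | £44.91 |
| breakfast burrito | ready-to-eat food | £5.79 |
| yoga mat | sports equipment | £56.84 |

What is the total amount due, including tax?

£191.14

Watch battery replacement £8.85: taxable services → 0% → £0.00
Hot pretzel £3.72: ready-to-eat food → 7.75% → £0.29
Shoe repair £35.10: taxable services → 0% → £0.00
Canvas tote bag £29.57: everything else → 5.25% → £1.55
Soccer ball £44.91: sports equipment → 4% → £1.80
Breakfast burrito £5.79: ready-to-eat food → 7.75% → £0.45
Yoga mat £56.84: sports equipment → 4% → £2.27
Subtotal = £184.78; tax = £6.36; total due = £191.14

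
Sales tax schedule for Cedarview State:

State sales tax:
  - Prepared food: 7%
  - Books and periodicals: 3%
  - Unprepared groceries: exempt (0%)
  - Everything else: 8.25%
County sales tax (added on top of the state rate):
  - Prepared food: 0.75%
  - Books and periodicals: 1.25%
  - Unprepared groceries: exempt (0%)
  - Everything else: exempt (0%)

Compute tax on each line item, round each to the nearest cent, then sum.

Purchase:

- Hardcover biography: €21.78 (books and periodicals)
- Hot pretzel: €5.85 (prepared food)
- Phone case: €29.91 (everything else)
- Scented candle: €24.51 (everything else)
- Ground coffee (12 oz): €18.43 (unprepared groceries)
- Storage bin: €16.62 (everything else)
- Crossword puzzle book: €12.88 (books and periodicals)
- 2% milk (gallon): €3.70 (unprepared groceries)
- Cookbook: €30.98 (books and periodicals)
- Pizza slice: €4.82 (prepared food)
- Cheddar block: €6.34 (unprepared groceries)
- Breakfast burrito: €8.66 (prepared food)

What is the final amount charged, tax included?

Hardcover biography €21.78: books and periodicals → 3% + 1.25% county = 4.25% → €0.93
Hot pretzel €5.85: prepared food → 7% + 0.75% county = 7.75% → €0.45
Phone case €29.91: everything else → 8.25% + 0% county = 8.25% → €2.47
Scented candle €24.51: everything else → 8.25% + 0% county = 8.25% → €2.02
Ground coffee (12 oz) €18.43: unprepared groceries → 0% + 0% county = 0% → €0.00
Storage bin €16.62: everything else → 8.25% + 0% county = 8.25% → €1.37
Crossword puzzle book €12.88: books and periodicals → 3% + 1.25% county = 4.25% → €0.55
2% milk (gallon) €3.70: unprepared groceries → 0% + 0% county = 0% → €0.00
Cookbook €30.98: books and periodicals → 3% + 1.25% county = 4.25% → €1.32
Pizza slice €4.82: prepared food → 7% + 0.75% county = 7.75% → €0.37
Cheddar block €6.34: unprepared groceries → 0% + 0% county = 0% → €0.00
Breakfast burrito €8.66: prepared food → 7% + 0.75% county = 7.75% → €0.67
Subtotal = €184.48; tax = €10.15; total due = €194.63

€194.63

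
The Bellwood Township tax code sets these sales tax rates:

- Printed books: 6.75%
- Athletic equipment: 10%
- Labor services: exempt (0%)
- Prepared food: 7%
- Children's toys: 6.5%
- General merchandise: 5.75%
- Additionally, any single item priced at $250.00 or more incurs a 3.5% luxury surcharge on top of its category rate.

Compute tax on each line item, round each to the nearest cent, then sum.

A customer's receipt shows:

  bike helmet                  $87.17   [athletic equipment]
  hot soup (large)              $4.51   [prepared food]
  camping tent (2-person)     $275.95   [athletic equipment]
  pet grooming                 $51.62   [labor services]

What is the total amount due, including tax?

Bike helmet $87.17: athletic equipment → 10% → $8.72
Hot soup (large) $4.51: prepared food → 7% → $0.32
Camping tent (2-person) $275.95: athletic equipment → 10% + 3.5% surcharge = 13.5% → $37.25
Pet grooming $51.62: labor services → 0% → $0.00
Subtotal = $419.25; tax = $46.29; total due = $465.54

$465.54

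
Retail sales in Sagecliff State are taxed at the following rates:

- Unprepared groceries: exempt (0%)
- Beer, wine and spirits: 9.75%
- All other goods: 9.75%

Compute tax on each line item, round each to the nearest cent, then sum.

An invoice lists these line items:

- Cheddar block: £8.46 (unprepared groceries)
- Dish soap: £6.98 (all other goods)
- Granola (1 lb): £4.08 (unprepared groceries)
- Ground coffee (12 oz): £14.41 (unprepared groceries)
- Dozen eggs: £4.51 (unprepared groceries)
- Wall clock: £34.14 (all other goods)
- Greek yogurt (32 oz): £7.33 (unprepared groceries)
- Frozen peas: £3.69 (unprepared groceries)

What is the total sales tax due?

Cheddar block £8.46: unprepared groceries → 0% → £0.00
Dish soap £6.98: all other goods → 9.75% → £0.68
Granola (1 lb) £4.08: unprepared groceries → 0% → £0.00
Ground coffee (12 oz) £14.41: unprepared groceries → 0% → £0.00
Dozen eggs £4.51: unprepared groceries → 0% → £0.00
Wall clock £34.14: all other goods → 9.75% → £3.33
Greek yogurt (32 oz) £7.33: unprepared groceries → 0% → £0.00
Frozen peas £3.69: unprepared groceries → 0% → £0.00
Total tax = £0.68 + £3.33 = £4.01

£4.01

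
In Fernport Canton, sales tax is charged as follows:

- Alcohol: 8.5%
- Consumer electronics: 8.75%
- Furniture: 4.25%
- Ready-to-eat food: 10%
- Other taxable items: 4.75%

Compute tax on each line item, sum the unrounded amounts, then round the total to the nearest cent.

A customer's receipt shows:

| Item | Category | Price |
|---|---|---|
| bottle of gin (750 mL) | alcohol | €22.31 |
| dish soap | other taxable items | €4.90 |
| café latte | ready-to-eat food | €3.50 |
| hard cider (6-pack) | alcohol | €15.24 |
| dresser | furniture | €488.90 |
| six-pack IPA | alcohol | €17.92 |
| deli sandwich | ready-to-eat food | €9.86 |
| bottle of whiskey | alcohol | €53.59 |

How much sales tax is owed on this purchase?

€31.62

Bottle of gin (750 mL) €22.31: alcohol → 8.5% → €1.89635
Dish soap €4.90: other taxable items → 4.75% → €0.23275
Café latte €3.50: ready-to-eat food → 10% → €0.35
Hard cider (6-pack) €15.24: alcohol → 8.5% → €1.2954
Dresser €488.90: furniture → 4.25% → €20.77825
Six-pack IPA €17.92: alcohol → 8.5% → €1.5232
Deli sandwich €9.86: ready-to-eat food → 10% → €0.986
Bottle of whiskey €53.59: alcohol → 8.5% → €4.55515
Unrounded tax sum = €31.6171 → €31.62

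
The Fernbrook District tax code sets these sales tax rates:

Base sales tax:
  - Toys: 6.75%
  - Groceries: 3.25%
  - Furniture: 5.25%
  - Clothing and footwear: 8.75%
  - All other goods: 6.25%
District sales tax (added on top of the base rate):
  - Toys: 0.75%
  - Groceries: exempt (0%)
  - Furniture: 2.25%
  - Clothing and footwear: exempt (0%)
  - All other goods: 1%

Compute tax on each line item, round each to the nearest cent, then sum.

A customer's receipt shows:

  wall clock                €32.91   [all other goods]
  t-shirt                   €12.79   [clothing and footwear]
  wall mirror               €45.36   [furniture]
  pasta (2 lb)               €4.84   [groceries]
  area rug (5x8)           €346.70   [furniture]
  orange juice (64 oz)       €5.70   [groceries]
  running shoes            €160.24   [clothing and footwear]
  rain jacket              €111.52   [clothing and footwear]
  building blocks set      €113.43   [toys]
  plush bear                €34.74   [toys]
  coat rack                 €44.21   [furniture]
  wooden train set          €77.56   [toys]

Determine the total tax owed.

€77.30

Wall clock €32.91: all other goods → 6.25% + 1% district = 7.25% → €2.39
T-shirt €12.79: clothing and footwear → 8.75% + 0% district = 8.75% → €1.12
Wall mirror €45.36: furniture → 5.25% + 2.25% district = 7.5% → €3.40
Pasta (2 lb) €4.84: groceries → 3.25% + 0% district = 3.25% → €0.16
Area rug (5x8) €346.70: furniture → 5.25% + 2.25% district = 7.5% → €26.00
Orange juice (64 oz) €5.70: groceries → 3.25% + 0% district = 3.25% → €0.19
Running shoes €160.24: clothing and footwear → 8.75% + 0% district = 8.75% → €14.02
Rain jacket €111.52: clothing and footwear → 8.75% + 0% district = 8.75% → €9.76
Building blocks set €113.43: toys → 6.75% + 0.75% district = 7.5% → €8.51
Plush bear €34.74: toys → 6.75% + 0.75% district = 7.5% → €2.61
Coat rack €44.21: furniture → 5.25% + 2.25% district = 7.5% → €3.32
Wooden train set €77.56: toys → 6.75% + 0.75% district = 7.5% → €5.82
Total tax = €2.39 + €1.12 + €3.40 + €0.16 + €26.00 + €0.19 + €14.02 + €9.76 + €8.51 + €2.61 + €3.32 + €5.82 = €77.30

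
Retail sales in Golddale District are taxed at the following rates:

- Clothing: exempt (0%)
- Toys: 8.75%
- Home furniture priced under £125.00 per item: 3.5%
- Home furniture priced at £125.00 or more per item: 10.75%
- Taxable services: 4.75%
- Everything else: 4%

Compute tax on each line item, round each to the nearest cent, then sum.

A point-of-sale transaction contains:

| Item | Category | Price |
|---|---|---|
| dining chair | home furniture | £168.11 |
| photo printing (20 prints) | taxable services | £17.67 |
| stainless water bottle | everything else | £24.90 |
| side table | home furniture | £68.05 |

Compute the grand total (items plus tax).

Dining chair £168.11: home furniture, £125.00 or more → 10.75% → £18.07
Photo printing (20 prints) £17.67: taxable services → 4.75% → £0.84
Stainless water bottle £24.90: everything else → 4% → £1.00
Side table £68.05: home furniture, under £125.00 → 3.5% → £2.38
Subtotal = £278.73; tax = £22.29; total due = £301.02

£301.02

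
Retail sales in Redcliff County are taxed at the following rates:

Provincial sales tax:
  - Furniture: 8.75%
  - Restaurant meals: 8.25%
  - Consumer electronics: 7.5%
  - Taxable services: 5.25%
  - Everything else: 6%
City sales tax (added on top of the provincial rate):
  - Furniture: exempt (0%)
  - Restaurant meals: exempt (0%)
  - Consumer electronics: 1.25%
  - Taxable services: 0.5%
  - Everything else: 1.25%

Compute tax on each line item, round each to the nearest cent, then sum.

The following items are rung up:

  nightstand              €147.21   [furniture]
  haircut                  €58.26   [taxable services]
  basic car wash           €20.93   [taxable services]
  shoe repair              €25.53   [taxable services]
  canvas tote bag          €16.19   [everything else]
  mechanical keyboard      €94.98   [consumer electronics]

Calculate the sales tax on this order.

Nightstand €147.21: furniture → 8.75% + 0% city = 8.75% → €12.88
Haircut €58.26: taxable services → 5.25% + 0.5% city = 5.75% → €3.35
Basic car wash €20.93: taxable services → 5.25% + 0.5% city = 5.75% → €1.20
Shoe repair €25.53: taxable services → 5.25% + 0.5% city = 5.75% → €1.47
Canvas tote bag €16.19: everything else → 6% + 1.25% city = 7.25% → €1.17
Mechanical keyboard €94.98: consumer electronics → 7.5% + 1.25% city = 8.75% → €8.31
Total tax = €12.88 + €3.35 + €1.20 + €1.47 + €1.17 + €8.31 = €28.38

€28.38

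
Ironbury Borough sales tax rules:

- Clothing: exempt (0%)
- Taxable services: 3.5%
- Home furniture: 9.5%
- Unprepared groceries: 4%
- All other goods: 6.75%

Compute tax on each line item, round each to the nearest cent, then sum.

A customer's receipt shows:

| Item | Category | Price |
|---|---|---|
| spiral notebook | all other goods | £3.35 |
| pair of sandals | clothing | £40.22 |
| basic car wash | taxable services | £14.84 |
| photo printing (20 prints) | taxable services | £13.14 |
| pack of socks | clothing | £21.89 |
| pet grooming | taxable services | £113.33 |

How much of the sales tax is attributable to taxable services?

Basic car wash £14.84: taxable services → 3.5% → £0.52
Photo printing (20 prints) £13.14: taxable services → 3.5% → £0.46
Pet grooming £113.33: taxable services → 3.5% → £3.97
Tax on taxable services = £0.52 + £0.46 + £3.97 = £4.95

£4.95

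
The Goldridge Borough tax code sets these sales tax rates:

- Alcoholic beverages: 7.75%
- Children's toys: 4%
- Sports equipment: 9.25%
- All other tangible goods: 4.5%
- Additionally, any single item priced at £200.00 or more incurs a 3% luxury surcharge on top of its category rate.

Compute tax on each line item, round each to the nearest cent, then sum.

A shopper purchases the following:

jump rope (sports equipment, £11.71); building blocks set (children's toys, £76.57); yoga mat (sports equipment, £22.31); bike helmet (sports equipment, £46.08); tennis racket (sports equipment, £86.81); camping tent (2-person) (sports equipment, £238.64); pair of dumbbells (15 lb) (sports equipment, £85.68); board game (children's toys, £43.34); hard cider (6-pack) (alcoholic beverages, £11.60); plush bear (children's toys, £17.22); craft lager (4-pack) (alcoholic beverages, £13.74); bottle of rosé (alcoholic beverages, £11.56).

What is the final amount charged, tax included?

Jump rope £11.71: sports equipment → 9.25% → £1.08
Building blocks set £76.57: children's toys → 4% → £3.06
Yoga mat £22.31: sports equipment → 9.25% → £2.06
Bike helmet £46.08: sports equipment → 9.25% → £4.26
Tennis racket £86.81: sports equipment → 9.25% → £8.03
Camping tent (2-person) £238.64: sports equipment → 9.25% + 3% surcharge = 12.25% → £29.23
Pair of dumbbells (15 lb) £85.68: sports equipment → 9.25% → £7.93
Board game £43.34: children's toys → 4% → £1.73
Hard cider (6-pack) £11.60: alcoholic beverages → 7.75% → £0.90
Plush bear £17.22: children's toys → 4% → £0.69
Craft lager (4-pack) £13.74: alcoholic beverages → 7.75% → £1.06
Bottle of rosé £11.56: alcoholic beverages → 7.75% → £0.90
Subtotal = £665.26; tax = £60.93; total due = £726.19

£726.19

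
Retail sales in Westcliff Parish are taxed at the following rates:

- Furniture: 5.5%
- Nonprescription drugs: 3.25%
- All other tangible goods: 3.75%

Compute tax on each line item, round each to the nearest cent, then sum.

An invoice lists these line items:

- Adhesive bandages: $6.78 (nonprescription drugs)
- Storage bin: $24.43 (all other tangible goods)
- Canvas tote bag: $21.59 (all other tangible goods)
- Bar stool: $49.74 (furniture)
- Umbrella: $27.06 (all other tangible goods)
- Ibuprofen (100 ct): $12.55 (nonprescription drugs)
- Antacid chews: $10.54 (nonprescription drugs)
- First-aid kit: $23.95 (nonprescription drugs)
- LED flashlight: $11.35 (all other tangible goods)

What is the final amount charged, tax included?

Adhesive bandages $6.78: nonprescription drugs → 3.25% → $0.22
Storage bin $24.43: all other tangible goods → 3.75% → $0.92
Canvas tote bag $21.59: all other tangible goods → 3.75% → $0.81
Bar stool $49.74: furniture → 5.5% → $2.74
Umbrella $27.06: all other tangible goods → 3.75% → $1.01
Ibuprofen (100 ct) $12.55: nonprescription drugs → 3.25% → $0.41
Antacid chews $10.54: nonprescription drugs → 3.25% → $0.34
First-aid kit $23.95: nonprescription drugs → 3.25% → $0.78
LED flashlight $11.35: all other tangible goods → 3.75% → $0.43
Subtotal = $187.99; tax = $7.66; total due = $195.65

$195.65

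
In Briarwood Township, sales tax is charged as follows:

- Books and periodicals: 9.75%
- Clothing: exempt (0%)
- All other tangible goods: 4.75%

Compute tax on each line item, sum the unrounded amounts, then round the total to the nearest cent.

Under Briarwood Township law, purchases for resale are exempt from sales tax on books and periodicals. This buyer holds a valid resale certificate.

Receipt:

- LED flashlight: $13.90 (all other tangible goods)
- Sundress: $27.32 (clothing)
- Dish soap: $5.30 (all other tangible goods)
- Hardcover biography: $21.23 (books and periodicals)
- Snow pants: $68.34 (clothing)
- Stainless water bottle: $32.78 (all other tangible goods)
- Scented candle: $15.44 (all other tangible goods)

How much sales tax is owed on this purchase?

$3.20

LED flashlight $13.90: all other tangible goods → 4.75% → $0.66025
Sundress $27.32: clothing → 0% → $0.00
Dish soap $5.30: all other tangible goods → 4.75% → $0.25175
Hardcover biography $21.23: books and periodicals, buyer-exempt → 0% → $0.00
Snow pants $68.34: clothing → 0% → $0.00
Stainless water bottle $32.78: all other tangible goods → 4.75% → $1.55705
Scented candle $15.44: all other tangible goods → 4.75% → $0.7334
Unrounded tax sum = $3.20245 → $3.20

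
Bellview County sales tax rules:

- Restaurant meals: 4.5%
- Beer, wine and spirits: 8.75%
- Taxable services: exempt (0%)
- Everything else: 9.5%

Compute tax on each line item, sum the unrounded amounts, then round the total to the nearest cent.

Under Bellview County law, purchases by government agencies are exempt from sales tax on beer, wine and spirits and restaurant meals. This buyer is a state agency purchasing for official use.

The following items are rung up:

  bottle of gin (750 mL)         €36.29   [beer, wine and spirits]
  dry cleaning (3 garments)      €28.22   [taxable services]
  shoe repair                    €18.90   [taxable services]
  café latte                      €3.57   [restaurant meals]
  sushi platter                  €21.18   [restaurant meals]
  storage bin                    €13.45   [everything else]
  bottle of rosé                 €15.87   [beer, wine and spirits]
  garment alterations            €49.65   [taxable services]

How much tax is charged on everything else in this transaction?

€1.28

Storage bin €13.45: everything else → 9.5% → €1.27775
Tax on everything else: unrounded sum = €1.27775 → €1.28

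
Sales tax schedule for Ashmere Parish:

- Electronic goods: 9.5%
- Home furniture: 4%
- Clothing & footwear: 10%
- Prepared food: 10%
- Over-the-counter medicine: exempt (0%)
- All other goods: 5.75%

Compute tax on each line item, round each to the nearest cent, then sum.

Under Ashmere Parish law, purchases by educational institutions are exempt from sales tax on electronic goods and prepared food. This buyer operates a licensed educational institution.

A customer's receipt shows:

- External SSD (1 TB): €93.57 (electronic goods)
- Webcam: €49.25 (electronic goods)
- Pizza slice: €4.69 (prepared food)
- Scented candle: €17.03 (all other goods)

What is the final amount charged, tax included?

€165.52

External SSD (1 TB) €93.57: electronic goods, buyer-exempt → 0% → €0.00
Webcam €49.25: electronic goods, buyer-exempt → 0% → €0.00
Pizza slice €4.69: prepared food, buyer-exempt → 0% → €0.00
Scented candle €17.03: all other goods → 5.75% → €0.98
Subtotal = €164.54; tax = €0.98; total due = €165.52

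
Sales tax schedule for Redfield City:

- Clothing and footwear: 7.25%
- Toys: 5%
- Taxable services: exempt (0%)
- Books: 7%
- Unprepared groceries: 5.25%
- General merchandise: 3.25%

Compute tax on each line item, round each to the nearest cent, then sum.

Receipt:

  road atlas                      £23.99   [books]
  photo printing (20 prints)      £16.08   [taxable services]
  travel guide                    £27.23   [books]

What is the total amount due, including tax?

£70.89

Road atlas £23.99: books → 7% → £1.68
Photo printing (20 prints) £16.08: taxable services → 0% → £0.00
Travel guide £27.23: books → 7% → £1.91
Subtotal = £67.30; tax = £3.59; total due = £70.89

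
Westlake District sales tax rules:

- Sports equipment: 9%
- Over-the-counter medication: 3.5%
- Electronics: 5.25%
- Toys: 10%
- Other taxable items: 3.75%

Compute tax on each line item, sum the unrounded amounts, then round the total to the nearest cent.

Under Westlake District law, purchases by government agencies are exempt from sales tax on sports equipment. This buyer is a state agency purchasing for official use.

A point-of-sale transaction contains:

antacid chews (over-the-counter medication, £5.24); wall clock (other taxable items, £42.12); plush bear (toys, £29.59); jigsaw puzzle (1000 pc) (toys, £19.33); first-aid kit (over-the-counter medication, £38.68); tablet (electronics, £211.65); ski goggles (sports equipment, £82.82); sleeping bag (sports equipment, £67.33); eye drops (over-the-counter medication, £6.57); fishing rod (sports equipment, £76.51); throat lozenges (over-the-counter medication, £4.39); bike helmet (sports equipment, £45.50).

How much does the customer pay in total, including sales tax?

Antacid chews £5.24: over-the-counter medication → 3.5% → £0.1834
Wall clock £42.12: other taxable items → 3.75% → £1.5795
Plush bear £29.59: toys → 10% → £2.959
Jigsaw puzzle (1000 pc) £19.33: toys → 10% → £1.933
First-aid kit £38.68: over-the-counter medication → 3.5% → £1.3538
Tablet £211.65: electronics → 5.25% → £11.111625
Ski goggles £82.82: sports equipment, buyer-exempt → 0% → £0.00
Sleeping bag £67.33: sports equipment, buyer-exempt → 0% → £0.00
Eye drops £6.57: over-the-counter medication → 3.5% → £0.22995
Fishing rod £76.51: sports equipment, buyer-exempt → 0% → £0.00
Throat lozenges £4.39: over-the-counter medication → 3.5% → £0.15365
Bike helmet £45.50: sports equipment, buyer-exempt → 0% → £0.00
Subtotal = £629.73; unrounded tax = £19.503925 → £19.50; total due = £649.23

£649.23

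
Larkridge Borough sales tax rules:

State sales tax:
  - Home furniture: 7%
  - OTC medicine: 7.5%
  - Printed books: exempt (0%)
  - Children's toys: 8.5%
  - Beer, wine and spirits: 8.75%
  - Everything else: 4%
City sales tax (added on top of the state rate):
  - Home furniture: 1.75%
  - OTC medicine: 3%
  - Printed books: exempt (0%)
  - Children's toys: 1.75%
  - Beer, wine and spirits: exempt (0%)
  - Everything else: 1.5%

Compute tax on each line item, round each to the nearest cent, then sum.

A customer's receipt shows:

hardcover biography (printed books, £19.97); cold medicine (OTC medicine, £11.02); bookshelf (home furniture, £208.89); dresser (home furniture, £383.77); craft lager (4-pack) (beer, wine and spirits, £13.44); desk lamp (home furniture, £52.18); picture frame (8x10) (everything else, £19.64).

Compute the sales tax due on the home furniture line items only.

Bookshelf £208.89: home furniture → 7% + 1.75% city = 8.75% → £18.28
Dresser £383.77: home furniture → 7% + 1.75% city = 8.75% → £33.58
Desk lamp £52.18: home furniture → 7% + 1.75% city = 8.75% → £4.57
Tax on home furniture = £18.28 + £33.58 + £4.57 = £56.43

£56.43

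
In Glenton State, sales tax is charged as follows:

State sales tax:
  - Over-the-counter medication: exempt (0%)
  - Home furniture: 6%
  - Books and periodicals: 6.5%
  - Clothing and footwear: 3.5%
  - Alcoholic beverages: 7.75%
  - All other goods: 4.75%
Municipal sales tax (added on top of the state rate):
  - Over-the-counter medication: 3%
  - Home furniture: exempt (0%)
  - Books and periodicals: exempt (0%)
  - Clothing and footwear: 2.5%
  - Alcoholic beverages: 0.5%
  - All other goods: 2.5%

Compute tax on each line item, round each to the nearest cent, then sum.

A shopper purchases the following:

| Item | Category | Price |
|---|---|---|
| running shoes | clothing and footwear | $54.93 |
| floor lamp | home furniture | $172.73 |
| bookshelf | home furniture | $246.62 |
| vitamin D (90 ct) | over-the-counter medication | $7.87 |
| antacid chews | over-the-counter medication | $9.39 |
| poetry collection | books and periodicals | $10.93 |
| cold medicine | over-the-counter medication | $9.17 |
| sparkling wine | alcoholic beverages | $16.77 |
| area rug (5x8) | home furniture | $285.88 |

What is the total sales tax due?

Running shoes $54.93: clothing and footwear → 3.5% + 2.5% municipal = 6% → $3.30
Floor lamp $172.73: home furniture → 6% + 0% municipal = 6% → $10.36
Bookshelf $246.62: home furniture → 6% + 0% municipal = 6% → $14.80
Vitamin D (90 ct) $7.87: over-the-counter medication → 0% + 3% municipal = 3% → $0.24
Antacid chews $9.39: over-the-counter medication → 0% + 3% municipal = 3% → $0.28
Poetry collection $10.93: books and periodicals → 6.5% + 0% municipal = 6.5% → $0.71
Cold medicine $9.17: over-the-counter medication → 0% + 3% municipal = 3% → $0.28
Sparkling wine $16.77: alcoholic beverages → 7.75% + 0.5% municipal = 8.25% → $1.38
Area rug (5x8) $285.88: home furniture → 6% + 0% municipal = 6% → $17.15
Total tax = $3.30 + $10.36 + $14.80 + $0.24 + $0.28 + $0.71 + $0.28 + $1.38 + $17.15 = $48.50

$48.50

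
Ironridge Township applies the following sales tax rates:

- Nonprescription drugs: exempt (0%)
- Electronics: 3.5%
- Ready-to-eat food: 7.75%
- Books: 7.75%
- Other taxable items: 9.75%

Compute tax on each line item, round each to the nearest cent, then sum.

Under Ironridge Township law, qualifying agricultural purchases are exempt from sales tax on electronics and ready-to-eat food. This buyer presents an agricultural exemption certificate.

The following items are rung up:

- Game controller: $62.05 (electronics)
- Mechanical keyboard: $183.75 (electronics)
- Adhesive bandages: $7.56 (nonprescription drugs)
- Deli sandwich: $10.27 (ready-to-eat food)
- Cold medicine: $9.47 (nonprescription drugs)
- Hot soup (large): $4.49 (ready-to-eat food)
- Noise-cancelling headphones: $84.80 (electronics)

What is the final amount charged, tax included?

$362.39

Game controller $62.05: electronics, buyer-exempt → 0% → $0.00
Mechanical keyboard $183.75: electronics, buyer-exempt → 0% → $0.00
Adhesive bandages $7.56: nonprescription drugs → 0% → $0.00
Deli sandwich $10.27: ready-to-eat food, buyer-exempt → 0% → $0.00
Cold medicine $9.47: nonprescription drugs → 0% → $0.00
Hot soup (large) $4.49: ready-to-eat food, buyer-exempt → 0% → $0.00
Noise-cancelling headphones $84.80: electronics, buyer-exempt → 0% → $0.00
Subtotal = $362.39; tax = $0.00; total due = $362.39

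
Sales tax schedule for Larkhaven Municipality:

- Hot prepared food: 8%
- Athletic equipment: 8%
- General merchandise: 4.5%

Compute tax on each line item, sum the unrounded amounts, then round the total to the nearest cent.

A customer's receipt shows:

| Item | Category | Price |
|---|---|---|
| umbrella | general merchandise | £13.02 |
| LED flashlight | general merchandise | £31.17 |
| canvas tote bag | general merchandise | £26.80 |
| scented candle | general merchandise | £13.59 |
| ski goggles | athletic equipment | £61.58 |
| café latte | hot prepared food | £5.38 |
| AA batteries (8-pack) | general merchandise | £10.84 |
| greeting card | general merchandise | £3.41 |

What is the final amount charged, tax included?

£175.59

Umbrella £13.02: general merchandise → 4.5% → £0.5859
LED flashlight £31.17: general merchandise → 4.5% → £1.40265
Canvas tote bag £26.80: general merchandise → 4.5% → £1.206
Scented candle £13.59: general merchandise → 4.5% → £0.61155
Ski goggles £61.58: athletic equipment → 8% → £4.9264
Café latte £5.38: hot prepared food → 8% → £0.4304
AA batteries (8-pack) £10.84: general merchandise → 4.5% → £0.4878
Greeting card £3.41: general merchandise → 4.5% → £0.15345
Subtotal = £165.79; unrounded tax = £9.80415 → £9.80; total due = £175.59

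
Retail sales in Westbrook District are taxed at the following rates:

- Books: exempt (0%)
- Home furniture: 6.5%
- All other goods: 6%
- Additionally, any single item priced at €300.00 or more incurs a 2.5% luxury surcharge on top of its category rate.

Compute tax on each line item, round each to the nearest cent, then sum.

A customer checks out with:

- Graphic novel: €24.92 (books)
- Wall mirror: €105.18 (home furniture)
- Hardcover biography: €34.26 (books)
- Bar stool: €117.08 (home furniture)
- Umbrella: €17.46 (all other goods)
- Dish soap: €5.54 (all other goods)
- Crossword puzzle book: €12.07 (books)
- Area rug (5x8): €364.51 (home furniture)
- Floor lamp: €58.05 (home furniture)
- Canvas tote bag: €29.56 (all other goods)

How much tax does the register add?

Graphic novel €24.92: books → 0% → €0.00
Wall mirror €105.18: home furniture → 6.5% → €6.84
Hardcover biography €34.26: books → 0% → €0.00
Bar stool €117.08: home furniture → 6.5% → €7.61
Umbrella €17.46: all other goods → 6% → €1.05
Dish soap €5.54: all other goods → 6% → €0.33
Crossword puzzle book €12.07: books → 0% → €0.00
Area rug (5x8) €364.51: home furniture → 6.5% + 2.5% surcharge = 9% → €32.81
Floor lamp €58.05: home furniture → 6.5% → €3.77
Canvas tote bag €29.56: all other goods → 6% → €1.77
Total tax = €6.84 + €7.61 + €1.05 + €0.33 + €32.81 + €3.77 + €1.77 = €54.18

€54.18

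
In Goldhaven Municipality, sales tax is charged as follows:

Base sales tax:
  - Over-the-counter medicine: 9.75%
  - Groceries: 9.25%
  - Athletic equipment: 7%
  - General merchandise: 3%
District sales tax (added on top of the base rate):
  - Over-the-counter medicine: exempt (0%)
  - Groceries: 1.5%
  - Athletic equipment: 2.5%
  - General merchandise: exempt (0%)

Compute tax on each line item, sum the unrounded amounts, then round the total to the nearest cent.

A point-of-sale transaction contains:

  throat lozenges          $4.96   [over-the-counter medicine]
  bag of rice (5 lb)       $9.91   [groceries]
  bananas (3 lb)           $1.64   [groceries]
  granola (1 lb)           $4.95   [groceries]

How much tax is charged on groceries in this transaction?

$1.77

Bag of rice (5 lb) $9.91: groceries → 9.25% + 1.5% district = 10.75% → $1.065325
Bananas (3 lb) $1.64: groceries → 9.25% + 1.5% district = 10.75% → $0.1763
Granola (1 lb) $4.95: groceries → 9.25% + 1.5% district = 10.75% → $0.532125
Tax on groceries: unrounded sum = $1.77375 → $1.77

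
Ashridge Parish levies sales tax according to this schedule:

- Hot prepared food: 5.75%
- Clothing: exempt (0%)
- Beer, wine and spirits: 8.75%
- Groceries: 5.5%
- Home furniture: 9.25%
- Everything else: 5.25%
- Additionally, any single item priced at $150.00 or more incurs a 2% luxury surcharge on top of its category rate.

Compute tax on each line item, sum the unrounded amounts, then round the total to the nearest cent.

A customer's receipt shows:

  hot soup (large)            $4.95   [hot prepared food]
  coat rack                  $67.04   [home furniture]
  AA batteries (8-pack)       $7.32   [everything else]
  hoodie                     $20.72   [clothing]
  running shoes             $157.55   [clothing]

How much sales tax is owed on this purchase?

$10.02

Hot soup (large) $4.95: hot prepared food → 5.75% → $0.284625
Coat rack $67.04: home furniture → 9.25% → $6.2012
AA batteries (8-pack) $7.32: everything else → 5.25% → $0.3843
Hoodie $20.72: clothing → 0% → $0.00
Running shoes $157.55: clothing → 0% + 2% surcharge = 2% → $3.151
Unrounded tax sum = $10.021125 → $10.02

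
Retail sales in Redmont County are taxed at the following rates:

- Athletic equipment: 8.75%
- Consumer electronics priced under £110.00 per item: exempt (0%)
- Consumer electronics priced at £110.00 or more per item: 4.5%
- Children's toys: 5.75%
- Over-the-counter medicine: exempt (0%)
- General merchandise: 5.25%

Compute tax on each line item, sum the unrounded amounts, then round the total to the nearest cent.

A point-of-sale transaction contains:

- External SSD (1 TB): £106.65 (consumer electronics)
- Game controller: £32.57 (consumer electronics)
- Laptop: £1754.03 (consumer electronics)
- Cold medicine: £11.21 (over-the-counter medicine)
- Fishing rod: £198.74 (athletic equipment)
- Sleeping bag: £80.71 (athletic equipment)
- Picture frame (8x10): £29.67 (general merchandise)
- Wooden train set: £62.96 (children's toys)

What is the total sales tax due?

External SSD (1 TB) £106.65: consumer electronics, under £110.00 → 0% → £0.00
Game controller £32.57: consumer electronics, under £110.00 → 0% → £0.00
Laptop £1754.03: consumer electronics, £110.00 or more → 4.5% → £78.93135
Cold medicine £11.21: over-the-counter medicine → 0% → £0.00
Fishing rod £198.74: athletic equipment → 8.75% → £17.38975
Sleeping bag £80.71: athletic equipment → 8.75% → £7.062125
Picture frame (8x10) £29.67: general merchandise → 5.25% → £1.557675
Wooden train set £62.96: children's toys → 5.75% → £3.6202
Unrounded tax sum = £108.5611 → £108.56

£108.56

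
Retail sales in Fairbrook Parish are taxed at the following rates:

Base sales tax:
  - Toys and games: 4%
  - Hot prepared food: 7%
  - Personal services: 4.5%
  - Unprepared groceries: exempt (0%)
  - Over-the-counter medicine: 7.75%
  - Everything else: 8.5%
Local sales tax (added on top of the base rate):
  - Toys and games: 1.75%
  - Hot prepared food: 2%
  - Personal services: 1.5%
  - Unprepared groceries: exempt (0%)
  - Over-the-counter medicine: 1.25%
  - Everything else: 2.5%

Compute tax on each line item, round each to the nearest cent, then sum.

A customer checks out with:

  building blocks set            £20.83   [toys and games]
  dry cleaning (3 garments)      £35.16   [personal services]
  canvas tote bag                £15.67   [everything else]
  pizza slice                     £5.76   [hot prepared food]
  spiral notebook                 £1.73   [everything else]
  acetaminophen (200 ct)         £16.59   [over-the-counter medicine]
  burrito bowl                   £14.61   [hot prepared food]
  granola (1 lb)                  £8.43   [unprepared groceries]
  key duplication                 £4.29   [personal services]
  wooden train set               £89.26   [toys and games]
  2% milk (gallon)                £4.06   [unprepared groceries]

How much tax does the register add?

Building blocks set £20.83: toys and games → 4% + 1.75% local = 5.75% → £1.20
Dry cleaning (3 garments) £35.16: personal services → 4.5% + 1.5% local = 6% → £2.11
Canvas tote bag £15.67: everything else → 8.5% + 2.5% local = 11% → £1.72
Pizza slice £5.76: hot prepared food → 7% + 2% local = 9% → £0.52
Spiral notebook £1.73: everything else → 8.5% + 2.5% local = 11% → £0.19
Acetaminophen (200 ct) £16.59: over-the-counter medicine → 7.75% + 1.25% local = 9% → £1.49
Burrito bowl £14.61: hot prepared food → 7% + 2% local = 9% → £1.31
Granola (1 lb) £8.43: unprepared groceries → 0% + 0% local = 0% → £0.00
Key duplication £4.29: personal services → 4.5% + 1.5% local = 6% → £0.26
Wooden train set £89.26: toys and games → 4% + 1.75% local = 5.75% → £5.13
2% milk (gallon) £4.06: unprepared groceries → 0% + 0% local = 0% → £0.00
Total tax = £1.20 + £2.11 + £1.72 + £0.52 + £0.19 + £1.49 + £1.31 + £0.26 + £5.13 = £13.93

£13.93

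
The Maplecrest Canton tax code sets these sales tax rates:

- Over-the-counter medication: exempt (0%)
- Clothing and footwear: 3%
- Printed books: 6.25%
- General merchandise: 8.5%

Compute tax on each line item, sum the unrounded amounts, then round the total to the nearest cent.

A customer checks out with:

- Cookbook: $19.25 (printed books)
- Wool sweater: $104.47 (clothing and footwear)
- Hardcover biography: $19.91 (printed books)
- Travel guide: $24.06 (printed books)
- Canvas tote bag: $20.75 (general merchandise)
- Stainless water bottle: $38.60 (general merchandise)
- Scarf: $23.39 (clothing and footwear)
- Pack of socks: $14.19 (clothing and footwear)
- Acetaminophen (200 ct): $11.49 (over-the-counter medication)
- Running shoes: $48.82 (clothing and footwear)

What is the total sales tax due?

Cookbook $19.25: printed books → 6.25% → $1.203125
Wool sweater $104.47: clothing and footwear → 3% → $3.1341
Hardcover biography $19.91: printed books → 6.25% → $1.244375
Travel guide $24.06: printed books → 6.25% → $1.50375
Canvas tote bag $20.75: general merchandise → 8.5% → $1.76375
Stainless water bottle $38.60: general merchandise → 8.5% → $3.281
Scarf $23.39: clothing and footwear → 3% → $0.7017
Pack of socks $14.19: clothing and footwear → 3% → $0.4257
Acetaminophen (200 ct) $11.49: over-the-counter medication → 0% → $0.00
Running shoes $48.82: clothing and footwear → 3% → $1.4646
Unrounded tax sum = $14.7221 → $14.72

$14.72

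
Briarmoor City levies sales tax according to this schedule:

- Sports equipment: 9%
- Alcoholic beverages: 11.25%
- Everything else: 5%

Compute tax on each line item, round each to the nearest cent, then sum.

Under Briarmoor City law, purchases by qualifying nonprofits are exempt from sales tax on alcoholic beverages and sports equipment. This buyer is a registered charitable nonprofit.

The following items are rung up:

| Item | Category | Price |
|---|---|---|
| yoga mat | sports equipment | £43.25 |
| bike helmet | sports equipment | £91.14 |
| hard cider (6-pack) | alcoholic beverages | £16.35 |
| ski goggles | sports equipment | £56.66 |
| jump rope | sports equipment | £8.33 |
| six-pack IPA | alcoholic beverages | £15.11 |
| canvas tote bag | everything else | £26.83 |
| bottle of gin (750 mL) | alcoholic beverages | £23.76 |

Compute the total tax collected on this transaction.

£1.34

Yoga mat £43.25: sports equipment, buyer-exempt → 0% → £0.00
Bike helmet £91.14: sports equipment, buyer-exempt → 0% → £0.00
Hard cider (6-pack) £16.35: alcoholic beverages, buyer-exempt → 0% → £0.00
Ski goggles £56.66: sports equipment, buyer-exempt → 0% → £0.00
Jump rope £8.33: sports equipment, buyer-exempt → 0% → £0.00
Six-pack IPA £15.11: alcoholic beverages, buyer-exempt → 0% → £0.00
Canvas tote bag £26.83: everything else → 5% → £1.34
Bottle of gin (750 mL) £23.76: alcoholic beverages, buyer-exempt → 0% → £0.00
Total tax = £1.34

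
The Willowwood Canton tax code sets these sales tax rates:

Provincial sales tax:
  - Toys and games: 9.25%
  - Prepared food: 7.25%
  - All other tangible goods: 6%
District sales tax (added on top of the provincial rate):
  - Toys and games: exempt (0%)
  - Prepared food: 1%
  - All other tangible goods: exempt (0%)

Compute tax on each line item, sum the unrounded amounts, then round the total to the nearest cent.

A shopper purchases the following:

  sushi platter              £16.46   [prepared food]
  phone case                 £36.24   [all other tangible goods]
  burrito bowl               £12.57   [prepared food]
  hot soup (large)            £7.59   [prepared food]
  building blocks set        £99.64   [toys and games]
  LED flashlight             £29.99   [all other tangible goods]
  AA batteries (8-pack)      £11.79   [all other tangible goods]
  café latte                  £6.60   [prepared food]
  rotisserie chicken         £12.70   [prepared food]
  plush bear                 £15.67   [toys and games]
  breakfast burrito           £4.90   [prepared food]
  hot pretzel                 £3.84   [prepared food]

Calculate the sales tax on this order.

£20.68

Sushi platter £16.46: prepared food → 7.25% + 1% district = 8.25% → £1.35795
Phone case £36.24: all other tangible goods → 6% + 0% district = 6% → £2.1744
Burrito bowl £12.57: prepared food → 7.25% + 1% district = 8.25% → £1.037025
Hot soup (large) £7.59: prepared food → 7.25% + 1% district = 8.25% → £0.626175
Building blocks set £99.64: toys and games → 9.25% + 0% district = 9.25% → £9.2167
LED flashlight £29.99: all other tangible goods → 6% + 0% district = 6% → £1.7994
AA batteries (8-pack) £11.79: all other tangible goods → 6% + 0% district = 6% → £0.7074
Café latte £6.60: prepared food → 7.25% + 1% district = 8.25% → £0.5445
Rotisserie chicken £12.70: prepared food → 7.25% + 1% district = 8.25% → £1.04775
Plush bear £15.67: toys and games → 9.25% + 0% district = 9.25% → £1.449475
Breakfast burrito £4.90: prepared food → 7.25% + 1% district = 8.25% → £0.40425
Hot pretzel £3.84: prepared food → 7.25% + 1% district = 8.25% → £0.3168
Unrounded tax sum = £20.681825 → £20.68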